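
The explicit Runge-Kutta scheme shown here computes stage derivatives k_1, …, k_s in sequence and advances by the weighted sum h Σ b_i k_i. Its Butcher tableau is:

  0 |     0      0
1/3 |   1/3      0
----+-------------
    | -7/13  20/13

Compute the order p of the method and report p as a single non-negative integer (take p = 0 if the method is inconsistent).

1

b = (-7/13, 20/13)
c = (0, 1/3)
Σ b_i: (-7/13)·1 + 20/13·1 = 1 ✓
b·c: 20/13·1/3 = 20/39 ≠ 1/2 ⇒ order 1.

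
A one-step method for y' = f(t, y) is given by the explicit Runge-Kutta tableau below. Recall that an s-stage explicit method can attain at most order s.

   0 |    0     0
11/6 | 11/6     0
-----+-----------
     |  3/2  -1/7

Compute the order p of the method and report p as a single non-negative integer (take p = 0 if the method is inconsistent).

b = (3/2, -1/7)
c = (0, 11/6)
Σ b_i: 3/2·1 + (-1/7)·1 = 19/14 ≠ 1 ⇒ order 0.

0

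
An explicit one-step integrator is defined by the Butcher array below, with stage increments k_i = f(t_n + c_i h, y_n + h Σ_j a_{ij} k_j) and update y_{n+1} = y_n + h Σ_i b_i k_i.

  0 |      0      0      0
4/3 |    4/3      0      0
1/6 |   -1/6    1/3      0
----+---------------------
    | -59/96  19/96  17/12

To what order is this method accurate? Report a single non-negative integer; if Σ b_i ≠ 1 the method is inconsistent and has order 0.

b = (-59/96, 19/96, 17/12)
c = (0, 4/3, 1/6)
Ac = (0, 0, 4/9)
Σ b_i: (-59/96)·1 + 19/96·1 + 17/12·1 = 1 ✓
b·c: 19/96·4/3 + 17/12·1/6 = 1/2 ✓
b·c²: 19/96·16/9 + 17/12·1/36 = 169/432 ≠ 1/3 ⇒ order 2.
b·Ac: 17/12·4/9 = 17/27 ≠ 1/6

2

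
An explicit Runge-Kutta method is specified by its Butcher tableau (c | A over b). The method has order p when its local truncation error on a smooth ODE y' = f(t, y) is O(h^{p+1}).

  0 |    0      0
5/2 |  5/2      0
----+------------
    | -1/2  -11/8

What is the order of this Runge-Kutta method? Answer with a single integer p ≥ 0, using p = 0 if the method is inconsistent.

0

b = (-1/2, -11/8)
c = (0, 5/2)
Σ b_i: (-1/2)·1 + (-11/8)·1 = -15/8 ≠ 1 ⇒ order 0.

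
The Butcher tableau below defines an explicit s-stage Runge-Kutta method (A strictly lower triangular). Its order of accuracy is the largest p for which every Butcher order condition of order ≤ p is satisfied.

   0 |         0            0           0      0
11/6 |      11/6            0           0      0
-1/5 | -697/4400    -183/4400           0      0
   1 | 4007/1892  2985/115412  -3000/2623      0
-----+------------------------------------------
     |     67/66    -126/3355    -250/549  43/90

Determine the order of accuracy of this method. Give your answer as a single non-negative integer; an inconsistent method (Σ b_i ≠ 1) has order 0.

4

b = (67/66, -126/3355, -250/549, 43/90)
c = (0, 11/6, -1/5, 1)
Ac = (0, 0, -61/800, 95/344)
Σ b_i: 67/66·1 + (-126/3355)·1 + (-250/549)·1 + 43/90·1 = 1 ✓
b·c: (-126/3355)·11/6 + (-250/549)·(-1/5) + 43/90·1 = 1/2 ✓
b·c²: (-126/3355)·121/36 + (-250/549)·1/25 + 43/90·1 = 1/3 ✓
b·Ac: (-250/549)·(-61/800) + 43/90·95/344 = 1/6 ✓
b·c³: (-126/3355)·1331/216 + (-250/549)·(-1/125) + 43/90·1 = 1/4 ✓
b·(c∘Ac): (-250/549)·61/4000 + 43/90·95/344 = 1/8 ✓
b·Ac²: (-250/549)·(-671/4800) + 43/90·85/2064 = 1/12 ✓
b·A²c: 43/90·15/172 = 1/24 ✓; 4 stages ⇒ order 4.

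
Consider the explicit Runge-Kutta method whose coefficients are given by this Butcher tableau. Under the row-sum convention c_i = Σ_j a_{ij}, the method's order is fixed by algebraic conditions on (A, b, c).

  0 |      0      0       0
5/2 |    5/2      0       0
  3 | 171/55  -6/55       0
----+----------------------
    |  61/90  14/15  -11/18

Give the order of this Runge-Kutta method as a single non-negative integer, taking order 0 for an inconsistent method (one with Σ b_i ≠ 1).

b = (61/90, 14/15, -11/18)
c = (0, 5/2, 3)
Ac = (0, 0, -3/11)
Σ b_i: 61/90·1 + 14/15·1 + (-11/18)·1 = 1 ✓
b·c: 14/15·5/2 + (-11/18)·3 = 1/2 ✓
b·c²: 14/15·25/4 + (-11/18)·9 = 1/3 ✓
b·Ac: (-11/18)·(-3/11) = 1/6 ✓; 3 stages ⇒ order 3.

3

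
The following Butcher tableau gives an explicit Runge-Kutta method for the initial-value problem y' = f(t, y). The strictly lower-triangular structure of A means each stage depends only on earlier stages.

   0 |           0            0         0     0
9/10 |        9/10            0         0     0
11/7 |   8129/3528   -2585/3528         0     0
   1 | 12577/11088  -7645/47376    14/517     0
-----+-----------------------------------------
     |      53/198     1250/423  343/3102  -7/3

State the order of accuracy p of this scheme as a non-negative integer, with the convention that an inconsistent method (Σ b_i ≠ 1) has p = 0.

b = (53/198, 1250/423, 343/3102, -7/3)
c = (0, 9/10, 11/7, 1)
Ac = (0, 0, -517/784, -23/224)
Σ b_i: 53/198·1 + 1250/423·1 + 343/3102·1 + (-7/3)·1 = 1 ✓
b·c: 1250/423·9/10 + 343/3102·11/7 + (-7/3)·1 = 1/2 ✓
b·c²: 1250/423·81/100 + 343/3102·121/49 + (-7/3)·1 = 1/3 ✓
b·Ac: 343/3102·(-517/784) + (-7/3)·(-23/224) = 1/6 ✓
b·c³: 1250/423·729/1000 + 343/3102·1331/343 + (-7/3)·1 = 1/4 ✓
b·(c∘Ac): 343/3102·(-5687/5488) + (-7/3)·(-23/224) = 1/8 ✓
b·Ac²: 343/3102·(-4653/7840) + (-7/3)·(-143/2240) = 1/12 ✓
b·A²c: (-7/3)·(-1/56) = 1/24 ✓; 4 stages ⇒ order 4.

4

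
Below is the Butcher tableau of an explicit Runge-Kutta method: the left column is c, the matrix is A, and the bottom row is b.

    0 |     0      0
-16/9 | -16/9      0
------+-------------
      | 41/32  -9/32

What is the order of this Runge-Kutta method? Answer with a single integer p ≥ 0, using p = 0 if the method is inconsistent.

2

b = (41/32, -9/32)
c = (0, -16/9)
Σ b_i: 41/32·1 + (-9/32)·1 = 1 ✓
b·c: (-9/32)·(-16/9) = 1/2 ✓; 2 stages ⇒ order 2.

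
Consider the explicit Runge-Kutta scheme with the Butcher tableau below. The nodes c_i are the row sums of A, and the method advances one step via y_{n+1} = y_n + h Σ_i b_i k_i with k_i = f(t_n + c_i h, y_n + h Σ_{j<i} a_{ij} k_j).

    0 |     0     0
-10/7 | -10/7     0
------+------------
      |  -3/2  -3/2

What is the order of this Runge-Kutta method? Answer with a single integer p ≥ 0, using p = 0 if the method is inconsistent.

b = (-3/2, -3/2)
c = (0, -10/7)
Σ b_i: (-3/2)·1 + (-3/2)·1 = -3 ≠ 1 ⇒ order 0.

0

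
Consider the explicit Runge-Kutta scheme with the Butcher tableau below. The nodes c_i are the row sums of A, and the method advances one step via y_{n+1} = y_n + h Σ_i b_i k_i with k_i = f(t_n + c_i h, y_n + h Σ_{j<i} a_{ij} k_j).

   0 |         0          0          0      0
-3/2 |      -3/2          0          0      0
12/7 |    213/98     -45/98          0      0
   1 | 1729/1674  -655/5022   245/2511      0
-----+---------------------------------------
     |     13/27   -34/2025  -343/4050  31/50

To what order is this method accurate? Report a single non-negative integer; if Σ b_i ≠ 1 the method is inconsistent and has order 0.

b = (13/27, -34/2025, -343/4050, 31/50)
c = (0, -3/2, 12/7, 1)
Ac = (0, 0, 135/196, 45/124)
Σ b_i: 13/27·1 + (-34/2025)·1 + (-343/4050)·1 + 31/50·1 = 1 ✓
b·c: (-34/2025)·(-3/2) + (-343/4050)·12/7 + 31/50·1 = 1/2 ✓
b·c²: (-34/2025)·9/4 + (-343/4050)·144/49 + 31/50·1 = 1/3 ✓
b·Ac: (-343/4050)·135/196 + 31/50·45/124 = 1/6 ✓
b·c³: (-34/2025)·(-27/8) + (-343/4050)·1728/343 + 31/50·1 = 1/4 ✓
b·(c∘Ac): (-343/4050)·405/343 + 31/50·45/124 = 1/8 ✓
b·Ac²: (-343/4050)·(-405/392) + 31/50·(-5/744) = 1/12 ✓
b·A²c: 31/50·25/372 = 1/24 ✓; 4 stages ⇒ order 4.

4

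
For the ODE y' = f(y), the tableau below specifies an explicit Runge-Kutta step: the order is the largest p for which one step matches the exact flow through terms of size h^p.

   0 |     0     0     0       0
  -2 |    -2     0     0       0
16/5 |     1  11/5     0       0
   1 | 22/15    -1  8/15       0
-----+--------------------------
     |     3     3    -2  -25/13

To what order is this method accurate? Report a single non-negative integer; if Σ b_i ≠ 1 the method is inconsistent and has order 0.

b = (3, 3, -2, -25/13)
c = (0, -2, 16/5, 1)
Ac = (0, 0, -22/5, 278/75)
Σ b_i: 3·1 + 3·1 + (-2)·1 + (-25/13)·1 = 27/13 ≠ 1 ⇒ order 0.

0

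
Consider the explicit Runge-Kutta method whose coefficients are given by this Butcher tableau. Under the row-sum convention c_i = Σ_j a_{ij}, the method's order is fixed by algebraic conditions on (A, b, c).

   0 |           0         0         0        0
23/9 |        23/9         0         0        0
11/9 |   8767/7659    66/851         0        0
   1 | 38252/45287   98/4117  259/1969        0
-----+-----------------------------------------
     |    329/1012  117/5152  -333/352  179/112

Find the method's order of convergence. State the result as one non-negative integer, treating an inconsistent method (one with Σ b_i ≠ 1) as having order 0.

4

b = (329/1012, 117/5152, -333/352, 179/112)
c = (0, 23/9, 11/9, 1)
Ac = (0, 0, 22/111, 119/537)
Σ b_i: 329/1012·1 + 117/5152·1 + (-333/352)·1 + 179/112·1 = 1 ✓
b·c: 117/5152·23/9 + (-333/352)·11/9 + 179/112·1 = 1/2 ✓
b·c²: 117/5152·529/81 + (-333/352)·121/81 + 179/112·1 = 1/3 ✓
b·Ac: (-333/352)·22/111 + 179/112·119/537 = 1/6 ✓
b·c³: 117/5152·12167/729 + (-333/352)·1331/729 + 179/112·1 = 1/4 ✓
b·(c∘Ac): (-333/352)·242/999 + 179/112·119/537 = 1/8 ✓
b·Ac²: (-333/352)·506/999 + 179/112·63/179 = 1/12 ✓
b·A²c: 179/112·14/537 = 1/24 ✓; 4 stages ⇒ order 4.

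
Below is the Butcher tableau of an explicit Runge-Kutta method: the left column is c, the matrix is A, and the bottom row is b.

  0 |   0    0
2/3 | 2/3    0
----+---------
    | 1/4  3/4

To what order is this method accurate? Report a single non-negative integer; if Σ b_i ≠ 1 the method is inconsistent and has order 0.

2

b = (1/4, 3/4)
c = (0, 2/3)
Σ b_i: 1/4·1 + 3/4·1 = 1 ✓
b·c: 3/4·2/3 = 1/2 ✓; 2 stages ⇒ order 2.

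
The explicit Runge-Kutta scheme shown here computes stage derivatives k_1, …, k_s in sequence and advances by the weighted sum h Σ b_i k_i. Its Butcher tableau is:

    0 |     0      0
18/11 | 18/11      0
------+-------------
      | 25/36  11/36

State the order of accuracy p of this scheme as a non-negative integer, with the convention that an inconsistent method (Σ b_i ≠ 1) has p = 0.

b = (25/36, 11/36)
c = (0, 18/11)
Σ b_i: 25/36·1 + 11/36·1 = 1 ✓
b·c: 11/36·18/11 = 1/2 ✓; 2 stages ⇒ order 2.

2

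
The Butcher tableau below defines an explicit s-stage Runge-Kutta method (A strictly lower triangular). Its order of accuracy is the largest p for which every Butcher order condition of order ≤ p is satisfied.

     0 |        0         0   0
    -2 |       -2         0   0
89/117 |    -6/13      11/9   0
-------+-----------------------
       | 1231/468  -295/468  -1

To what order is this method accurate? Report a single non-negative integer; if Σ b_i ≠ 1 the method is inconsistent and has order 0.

2

b = (1231/468, -295/468, -1)
c = (0, -2, 89/117)
Ac = (0, 0, -22/9)
Σ b_i: 1231/468·1 + (-295/468)·1 + (-1)·1 = 1 ✓
b·c: (-295/468)·(-2) + (-1)·89/117 = 1/2 ✓
b·c²: (-295/468)·4 + (-1)·7921/13689 = -42436/13689 ≠ 1/3 ⇒ order 2.
b·Ac: (-1)·(-22/9) = 22/9 ≠ 1/6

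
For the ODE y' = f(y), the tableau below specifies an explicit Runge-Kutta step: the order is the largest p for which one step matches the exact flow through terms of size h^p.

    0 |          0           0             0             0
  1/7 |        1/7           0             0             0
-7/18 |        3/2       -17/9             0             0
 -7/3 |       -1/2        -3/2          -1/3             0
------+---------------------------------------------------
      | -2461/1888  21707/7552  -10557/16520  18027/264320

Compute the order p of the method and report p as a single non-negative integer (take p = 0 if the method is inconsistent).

b = (-2461/1888, 21707/7552, -10557/16520, 18027/264320)
c = (0, 1/7, -7/18, -7/3)
Ac = (0, 0, -17/63, -16/189)
Σ b_i: (-2461/1888)·1 + 21707/7552·1 + (-10557/16520)·1 + 18027/264320·1 = 1 ✓
b·c: 21707/7552·1/7 + (-10557/16520)·(-7/18) + 18027/264320·(-7/3) = 1/2 ✓
b·c²: 21707/7552·1/49 + (-10557/16520)·49/324 + 18027/264320·49/9 = 1/3 ✓
b·Ac: (-10557/16520)·(-17/63) + 18027/264320·(-16/189) = 1/6 ✓
b·c³: 21707/7552·1/343 + (-10557/16520)·(-343/5832) + 18027/264320·(-343/27) = -585523/713664 ≠ 1/4 ⇒ order 3.
b·(c∘Ac): (-10557/16520)·17/162 + 18027/264320·16/81 = -3187/59472 ≠ 1/8
b·Ac²: (-10557/16520)·(-17/441) + 18027/264320·(-3859/47628) = 545479/28546560 ≠ 1/12
b·A²c: 18027/264320·17/189 = 34051/5550720 ≠ 1/24

3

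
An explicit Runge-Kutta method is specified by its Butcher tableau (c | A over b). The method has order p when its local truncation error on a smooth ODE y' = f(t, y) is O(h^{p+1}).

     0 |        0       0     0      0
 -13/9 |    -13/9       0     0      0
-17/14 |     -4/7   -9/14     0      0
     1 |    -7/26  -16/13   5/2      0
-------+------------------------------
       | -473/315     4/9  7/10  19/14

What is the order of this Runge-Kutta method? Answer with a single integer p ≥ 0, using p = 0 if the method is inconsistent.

b = (-473/315, 4/9, 7/10, 19/14)
c = (0, -13/9, -17/14, 1)
Ac = (0, 0, 13/14, -317/252)
Σ b_i: (-473/315)·1 + 4/9·1 + 7/10·1 + 19/14·1 = 1 ✓
b·c: 4/9·(-13/9) + 7/10·(-17/14) + 19/14·1 = -1529/11340 ≠ 1/2 ⇒ order 1.

1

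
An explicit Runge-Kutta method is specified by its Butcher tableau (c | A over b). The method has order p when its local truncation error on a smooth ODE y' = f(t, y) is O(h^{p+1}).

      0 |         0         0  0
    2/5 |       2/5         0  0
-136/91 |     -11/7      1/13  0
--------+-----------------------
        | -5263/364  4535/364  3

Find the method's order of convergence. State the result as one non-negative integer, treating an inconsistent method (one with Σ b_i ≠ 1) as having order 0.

b = (-5263/364, 4535/364, 3)
c = (0, 2/5, -136/91)
Ac = (0, 0, 2/65)
Σ b_i: (-5263/364)·1 + 4535/364·1 + 3·1 = 1 ✓
b·c: 4535/364·2/5 + 3·(-136/91) = 1/2 ✓
b·c²: 4535/364·4/25 + 3·18496/8281 = 359977/41405 ≠ 1/3 ⇒ order 2.
b·Ac: 3·2/65 = 6/65 ≠ 1/6

2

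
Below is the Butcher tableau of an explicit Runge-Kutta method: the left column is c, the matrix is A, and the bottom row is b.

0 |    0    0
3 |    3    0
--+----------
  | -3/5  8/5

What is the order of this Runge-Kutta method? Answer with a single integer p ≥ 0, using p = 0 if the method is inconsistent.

1

b = (-3/5, 8/5)
c = (0, 3)
Σ b_i: (-3/5)·1 + 8/5·1 = 1 ✓
b·c: 8/5·3 = 24/5 ≠ 1/2 ⇒ order 1.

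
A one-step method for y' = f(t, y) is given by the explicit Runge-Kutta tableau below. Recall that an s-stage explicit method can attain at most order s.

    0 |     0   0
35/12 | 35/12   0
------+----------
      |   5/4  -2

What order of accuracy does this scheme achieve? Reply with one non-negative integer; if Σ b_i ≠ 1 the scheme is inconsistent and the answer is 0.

0

b = (5/4, -2)
c = (0, 35/12)
Σ b_i: 5/4·1 + (-2)·1 = -3/4 ≠ 1 ⇒ order 0.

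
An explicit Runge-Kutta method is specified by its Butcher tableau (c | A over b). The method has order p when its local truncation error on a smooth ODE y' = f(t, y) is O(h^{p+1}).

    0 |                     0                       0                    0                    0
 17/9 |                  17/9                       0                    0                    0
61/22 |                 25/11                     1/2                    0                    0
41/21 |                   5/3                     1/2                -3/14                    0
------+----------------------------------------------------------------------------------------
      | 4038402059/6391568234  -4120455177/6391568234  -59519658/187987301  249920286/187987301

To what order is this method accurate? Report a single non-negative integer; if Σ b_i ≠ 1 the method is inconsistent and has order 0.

3

b = (4038402059/6391568234, -4120455177/6391568234, -59519658/187987301, 249920286/187987301)
c = (0, 17/9, 61/22, 41/21)
Ac = (0, 0, 17/18, 971/2772)
Σ b_i: 4038402059/6391568234·1 + (-4120455177/6391568234)·1 + (-59519658/187987301)·1 + 249920286/187987301·1 = 1 ✓
b·c: (-4120455177/6391568234)·17/9 + (-59519658/187987301)·61/22 + 249920286/187987301·41/21 = 1/2 ✓
b·c²: (-4120455177/6391568234)·289/81 + (-59519658/187987301)·3721/484 + 249920286/187987301·1681/441 = 1/3 ✓
b·Ac: (-59519658/187987301)·17/18 + 249920286/187987301·971/2772 = 1/6 ✓
b·c³: (-4120455177/6391568234)·4913/729 + (-59519658/187987301)·226981/10648 + 249920286/187987301·68921/9261 = -18949243489/15790933284 ≠ 1/4 ⇒ order 3.
b·(c∘Ac): (-59519658/187987301)·1037/396 + 249920286/187987301·39811/58212 = 135507013/1691885709 ≠ 1/8
b·Ac²: (-59519658/187987301)·289/162 + 249920286/187987301·74929/548856 = -85608927851/223328913588 ≠ 1/12
b·A²c: 249920286/187987301·(-17/84) = -101158211/375974602 ≠ 1/24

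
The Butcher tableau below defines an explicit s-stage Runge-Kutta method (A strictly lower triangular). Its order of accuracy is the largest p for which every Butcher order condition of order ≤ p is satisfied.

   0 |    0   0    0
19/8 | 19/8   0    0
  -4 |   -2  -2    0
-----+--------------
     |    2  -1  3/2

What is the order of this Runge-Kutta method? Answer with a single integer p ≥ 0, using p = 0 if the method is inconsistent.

0

b = (2, -1, 3/2)
c = (0, 19/8, -4)
Ac = (0, 0, -19/4)
Σ b_i: 2·1 + (-1)·1 + 3/2·1 = 5/2 ≠ 1 ⇒ order 0.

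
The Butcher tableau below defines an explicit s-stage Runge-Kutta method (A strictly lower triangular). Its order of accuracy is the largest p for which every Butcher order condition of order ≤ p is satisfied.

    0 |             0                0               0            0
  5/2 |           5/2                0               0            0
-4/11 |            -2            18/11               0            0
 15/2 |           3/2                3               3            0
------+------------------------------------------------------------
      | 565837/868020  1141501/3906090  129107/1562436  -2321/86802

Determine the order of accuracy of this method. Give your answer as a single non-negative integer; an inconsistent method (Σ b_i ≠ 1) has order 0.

b = (565837/868020, 1141501/3906090, 129107/1562436, -2321/86802)
c = (0, 5/2, -4/11, 15/2)
Ac = (0, 0, 45/11, 141/22)
Σ b_i: 565837/868020·1 + 1141501/3906090·1 + 129107/1562436·1 + (-2321/86802)·1 = 1 ✓
b·c: 1141501/3906090·5/2 + 129107/1562436·(-4/11) + (-2321/86802)·15/2 = 1/2 ✓
b·c²: 1141501/3906090·25/4 + 129107/1562436·16/121 + (-2321/86802)·225/4 = 1/3 ✓
b·Ac: 129107/1562436·45/11 + (-2321/86802)·141/22 = 1/6 ✓
b·c³: 1141501/3906090·125/8 + 129107/1562436·(-64/1331) + (-2321/86802)·3375/8 = -2332649/347208 ≠ 1/4 ⇒ order 3.
b·(c∘Ac): 129107/1562436·(-180/121) + (-2321/86802)·2115/44 = -488945/347208 ≠ 1/8
b·Ac²: 129107/1562436·225/22 + (-2321/86802)·9267/484 = 636169/1909644 ≠ 1/12
b·A²c: (-2321/86802)·135/11 = -9495/28934 ≠ 1/24

3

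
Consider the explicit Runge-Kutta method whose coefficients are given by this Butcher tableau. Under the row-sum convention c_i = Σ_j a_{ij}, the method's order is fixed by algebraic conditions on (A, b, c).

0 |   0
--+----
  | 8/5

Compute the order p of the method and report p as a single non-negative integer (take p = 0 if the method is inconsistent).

b = (8/5)
c = (0)
Σ b_i: 8/5·1 = 8/5 ≠ 1 ⇒ order 0.

0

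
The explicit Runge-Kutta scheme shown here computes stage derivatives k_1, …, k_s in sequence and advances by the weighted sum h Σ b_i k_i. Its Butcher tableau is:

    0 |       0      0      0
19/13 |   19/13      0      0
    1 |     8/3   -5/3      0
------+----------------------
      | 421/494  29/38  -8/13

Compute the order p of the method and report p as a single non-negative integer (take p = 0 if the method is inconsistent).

2

b = (421/494, 29/38, -8/13)
c = (0, 19/13, 1)
Ac = (0, 0, -95/39)
Σ b_i: 421/494·1 + 29/38·1 + (-8/13)·1 = 1 ✓
b·c: 29/38·19/13 + (-8/13)·1 = 1/2 ✓
b·c²: 29/38·361/169 + (-8/13)·1 = 343/338 ≠ 1/3 ⇒ order 2.
b·Ac: (-8/13)·(-95/39) = 760/507 ≠ 1/6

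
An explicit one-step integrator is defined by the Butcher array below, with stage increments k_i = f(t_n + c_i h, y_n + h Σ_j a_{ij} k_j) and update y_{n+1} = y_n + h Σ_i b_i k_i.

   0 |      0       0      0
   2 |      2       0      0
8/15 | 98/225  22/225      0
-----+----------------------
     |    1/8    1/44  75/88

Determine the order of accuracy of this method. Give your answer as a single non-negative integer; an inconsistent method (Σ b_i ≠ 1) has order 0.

3

b = (1/8, 1/44, 75/88)
c = (0, 2, 8/15)
Ac = (0, 0, 44/225)
Σ b_i: 1/8·1 + 1/44·1 + 75/88·1 = 1 ✓
b·c: 1/44·2 + 75/88·8/15 = 1/2 ✓
b·c²: 1/44·4 + 75/88·64/225 = 1/3 ✓
b·Ac: 75/88·44/225 = 1/6 ✓; 3 stages ⇒ order 3.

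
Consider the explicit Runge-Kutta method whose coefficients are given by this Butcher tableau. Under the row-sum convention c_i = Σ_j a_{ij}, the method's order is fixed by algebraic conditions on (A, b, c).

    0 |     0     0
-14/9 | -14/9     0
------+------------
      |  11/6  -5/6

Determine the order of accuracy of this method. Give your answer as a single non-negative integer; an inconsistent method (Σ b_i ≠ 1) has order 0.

1

b = (11/6, -5/6)
c = (0, -14/9)
Σ b_i: 11/6·1 + (-5/6)·1 = 1 ✓
b·c: (-5/6)·(-14/9) = 35/27 ≠ 1/2 ⇒ order 1.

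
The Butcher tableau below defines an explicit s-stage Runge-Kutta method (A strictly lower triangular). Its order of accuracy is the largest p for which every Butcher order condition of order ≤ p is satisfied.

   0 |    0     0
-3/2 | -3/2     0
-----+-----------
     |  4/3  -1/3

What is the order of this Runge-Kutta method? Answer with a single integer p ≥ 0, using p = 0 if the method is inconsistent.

2

b = (4/3, -1/3)
c = (0, -3/2)
Σ b_i: 4/3·1 + (-1/3)·1 = 1 ✓
b·c: (-1/3)·(-3/2) = 1/2 ✓; 2 stages ⇒ order 2.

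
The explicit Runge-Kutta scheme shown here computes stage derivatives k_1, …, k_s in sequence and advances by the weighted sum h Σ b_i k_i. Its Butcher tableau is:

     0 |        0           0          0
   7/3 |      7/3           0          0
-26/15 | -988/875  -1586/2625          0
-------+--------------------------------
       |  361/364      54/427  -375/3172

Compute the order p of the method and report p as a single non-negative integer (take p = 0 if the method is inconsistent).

b = (361/364, 54/427, -375/3172)
c = (0, 7/3, -26/15)
Ac = (0, 0, -1586/1125)
Σ b_i: 361/364·1 + 54/427·1 + (-375/3172)·1 = 1 ✓
b·c: 54/427·7/3 + (-375/3172)·(-26/15) = 1/2 ✓
b·c²: 54/427·49/9 + (-375/3172)·676/225 = 1/3 ✓
b·Ac: (-375/3172)·(-1586/1125) = 1/6 ✓; 3 stages ⇒ order 3.

3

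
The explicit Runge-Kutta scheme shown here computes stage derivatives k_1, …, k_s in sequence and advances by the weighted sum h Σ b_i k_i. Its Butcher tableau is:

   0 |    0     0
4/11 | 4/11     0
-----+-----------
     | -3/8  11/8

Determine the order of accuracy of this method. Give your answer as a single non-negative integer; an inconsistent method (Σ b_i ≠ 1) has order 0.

b = (-3/8, 11/8)
c = (0, 4/11)
Σ b_i: (-3/8)·1 + 11/8·1 = 1 ✓
b·c: 11/8·4/11 = 1/2 ✓; 2 stages ⇒ order 2.

2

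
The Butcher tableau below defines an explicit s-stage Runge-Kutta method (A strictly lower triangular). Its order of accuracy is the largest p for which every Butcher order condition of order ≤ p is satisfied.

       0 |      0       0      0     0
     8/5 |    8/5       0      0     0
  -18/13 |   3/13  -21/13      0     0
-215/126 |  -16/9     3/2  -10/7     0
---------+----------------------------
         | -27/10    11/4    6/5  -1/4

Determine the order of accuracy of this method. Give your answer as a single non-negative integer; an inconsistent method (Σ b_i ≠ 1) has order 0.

1

b = (-27/10, 11/4, 6/5, -1/4)
c = (0, 8/5, -18/13, -215/126)
Ac = (0, 0, -168/65, 1992/455)
Σ b_i: (-27/10)·1 + 11/4·1 + 6/5·1 + (-1/4)·1 = 1 ✓
b·c: 11/4·8/5 + 6/5·(-18/13) + (-1/4)·(-215/126) = 103687/32760 ≠ 1/2 ⇒ order 1.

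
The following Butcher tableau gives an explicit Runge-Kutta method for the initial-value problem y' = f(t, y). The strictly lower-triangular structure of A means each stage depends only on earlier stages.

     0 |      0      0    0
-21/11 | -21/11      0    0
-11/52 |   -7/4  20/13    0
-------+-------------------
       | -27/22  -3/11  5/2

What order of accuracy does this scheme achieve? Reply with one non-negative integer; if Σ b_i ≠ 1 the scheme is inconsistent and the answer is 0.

1

b = (-27/22, -3/11, 5/2)
c = (0, -21/11, -11/52)
Ac = (0, 0, -420/143)
Σ b_i: (-27/22)·1 + (-3/11)·1 + 5/2·1 = 1 ✓
b·c: (-3/11)·(-21/11) + 5/2·(-11/52) = -103/12584 ≠ 1/2 ⇒ order 1.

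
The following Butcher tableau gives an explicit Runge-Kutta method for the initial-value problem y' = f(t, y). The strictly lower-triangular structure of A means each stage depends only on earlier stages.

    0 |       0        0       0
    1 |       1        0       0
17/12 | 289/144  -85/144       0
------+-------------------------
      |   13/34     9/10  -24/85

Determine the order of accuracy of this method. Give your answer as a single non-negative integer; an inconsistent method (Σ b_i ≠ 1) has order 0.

3

b = (13/34, 9/10, -24/85)
c = (0, 1, 17/12)
Ac = (0, 0, -85/144)
Σ b_i: 13/34·1 + 9/10·1 + (-24/85)·1 = 1 ✓
b·c: 9/10·1 + (-24/85)·17/12 = 1/2 ✓
b·c²: 9/10·1 + (-24/85)·289/144 = 1/3 ✓
b·Ac: (-24/85)·(-85/144) = 1/6 ✓; 3 stages ⇒ order 3.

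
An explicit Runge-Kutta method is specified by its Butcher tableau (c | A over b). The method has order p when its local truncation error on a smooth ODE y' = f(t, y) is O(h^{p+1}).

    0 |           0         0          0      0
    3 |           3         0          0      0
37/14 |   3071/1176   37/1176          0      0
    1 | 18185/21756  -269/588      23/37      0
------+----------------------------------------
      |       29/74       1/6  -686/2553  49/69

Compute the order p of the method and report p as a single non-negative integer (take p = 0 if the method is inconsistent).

b = (29/74, 1/6, -686/2553, 49/69)
c = (0, 3, 37/14, 1)
Ac = (0, 0, 37/392, 53/196)
Σ b_i: 29/74·1 + 1/6·1 + (-686/2553)·1 + 49/69·1 = 1 ✓
b·c: 1/6·3 + (-686/2553)·37/14 + 49/69·1 = 1/2 ✓
b·c²: 1/6·9 + (-686/2553)·1369/196 + 49/69·1 = 1/3 ✓
b·Ac: (-686/2553)·37/392 + 49/69·53/196 = 1/6 ✓
b·c³: 1/6·27 + (-686/2553)·50653/2744 + 49/69·1 = 1/4 ✓
b·(c∘Ac): (-686/2553)·1369/5488 + 49/69·53/196 = 1/8 ✓
b·Ac²: (-686/2553)·111/392 + 49/69·11/49 = 1/12 ✓
b·A²c: 49/69·23/392 = 1/24 ✓; 4 stages ⇒ order 4.

4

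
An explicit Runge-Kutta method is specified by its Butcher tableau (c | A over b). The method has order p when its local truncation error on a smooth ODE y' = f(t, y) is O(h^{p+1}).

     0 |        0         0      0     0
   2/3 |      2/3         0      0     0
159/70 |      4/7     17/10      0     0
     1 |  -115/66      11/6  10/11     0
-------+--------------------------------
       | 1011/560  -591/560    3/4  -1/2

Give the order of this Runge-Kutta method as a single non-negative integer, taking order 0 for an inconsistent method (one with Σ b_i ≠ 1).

2

b = (1011/560, -591/560, 3/4, -1/2)
c = (0, 2/3, 159/70, 1)
Ac = (0, 0, 17/15, 2278/693)
Σ b_i: 1011/560·1 + (-591/560)·1 + 3/4·1 + (-1/2)·1 = 1 ✓
b·c: (-591/560)·2/3 + 3/4·159/70 + (-1/2)·1 = 1/2 ✓
b·c²: (-591/560)·4/9 + 3/4·25281/4900 + (-1/2)·1 = 170549/58800 ≠ 1/3 ⇒ order 2.
b·Ac: 3/4·17/15 + (-1/2)·2278/693 = -10999/13860 ≠ 1/6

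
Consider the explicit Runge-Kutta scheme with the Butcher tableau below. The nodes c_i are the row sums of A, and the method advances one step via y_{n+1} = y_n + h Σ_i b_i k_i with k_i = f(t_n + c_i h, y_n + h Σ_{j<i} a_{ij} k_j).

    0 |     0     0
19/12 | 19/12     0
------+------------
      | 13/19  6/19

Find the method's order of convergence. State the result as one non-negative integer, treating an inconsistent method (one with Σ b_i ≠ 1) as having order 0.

2

b = (13/19, 6/19)
c = (0, 19/12)
Σ b_i: 13/19·1 + 6/19·1 = 1 ✓
b·c: 6/19·19/12 = 1/2 ✓; 2 stages ⇒ order 2.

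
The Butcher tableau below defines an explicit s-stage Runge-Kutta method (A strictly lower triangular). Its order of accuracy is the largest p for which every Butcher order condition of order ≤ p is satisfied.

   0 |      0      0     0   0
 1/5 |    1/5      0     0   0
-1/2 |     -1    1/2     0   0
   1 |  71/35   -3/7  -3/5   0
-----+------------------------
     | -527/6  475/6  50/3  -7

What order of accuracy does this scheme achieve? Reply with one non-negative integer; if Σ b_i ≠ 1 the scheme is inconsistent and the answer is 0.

b = (-527/6, 475/6, 50/3, -7)
c = (0, 1/5, -1/2, 1)
Ac = (0, 0, 1/10, 3/14)
Σ b_i: (-527/6)·1 + 475/6·1 + 50/3·1 + (-7)·1 = 1 ✓
b·c: 475/6·1/5 + 50/3·(-1/2) + (-7)·1 = 1/2 ✓
b·c²: 475/6·1/25 + 50/3·1/4 + (-7)·1 = 1/3 ✓
b·Ac: 50/3·1/10 + (-7)·3/14 = 1/6 ✓
b·c³: 475/6·1/125 + 50/3·(-1/8) + (-7)·1 = -169/20 ≠ 1/4 ⇒ order 3.
b·(c∘Ac): 50/3·(-1/20) + (-7)·3/14 = -7/3 ≠ 1/8
b·Ac²: 50/3·1/50 + (-7)·(-117/700) = 451/300 ≠ 1/12
b·A²c: (-7)·(-3/50) = 21/50 ≠ 1/24

3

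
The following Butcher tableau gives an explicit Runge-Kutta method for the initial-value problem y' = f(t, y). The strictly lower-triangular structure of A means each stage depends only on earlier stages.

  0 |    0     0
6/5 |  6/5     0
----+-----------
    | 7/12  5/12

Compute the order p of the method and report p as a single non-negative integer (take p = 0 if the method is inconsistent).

b = (7/12, 5/12)
c = (0, 6/5)
Σ b_i: 7/12·1 + 5/12·1 = 1 ✓
b·c: 5/12·6/5 = 1/2 ✓; 2 stages ⇒ order 2.

2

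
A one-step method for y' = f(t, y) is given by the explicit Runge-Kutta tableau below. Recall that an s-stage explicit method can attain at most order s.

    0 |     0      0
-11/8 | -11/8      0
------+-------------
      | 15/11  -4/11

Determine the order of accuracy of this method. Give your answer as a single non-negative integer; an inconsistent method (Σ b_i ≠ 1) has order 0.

b = (15/11, -4/11)
c = (0, -11/8)
Σ b_i: 15/11·1 + (-4/11)·1 = 1 ✓
b·c: (-4/11)·(-11/8) = 1/2 ✓; 2 stages ⇒ order 2.

2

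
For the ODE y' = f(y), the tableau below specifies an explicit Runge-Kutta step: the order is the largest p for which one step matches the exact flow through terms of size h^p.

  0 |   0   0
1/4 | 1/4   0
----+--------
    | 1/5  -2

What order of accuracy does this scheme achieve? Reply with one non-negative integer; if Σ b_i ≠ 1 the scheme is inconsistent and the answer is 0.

b = (1/5, -2)
c = (0, 1/4)
Σ b_i: 1/5·1 + (-2)·1 = -9/5 ≠ 1 ⇒ order 0.

0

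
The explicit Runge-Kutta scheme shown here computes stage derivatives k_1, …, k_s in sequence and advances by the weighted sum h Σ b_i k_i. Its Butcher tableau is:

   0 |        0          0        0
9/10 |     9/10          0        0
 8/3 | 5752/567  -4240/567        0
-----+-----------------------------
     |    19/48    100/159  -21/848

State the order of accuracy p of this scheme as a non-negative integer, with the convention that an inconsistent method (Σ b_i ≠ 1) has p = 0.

3

b = (19/48, 100/159, -21/848)
c = (0, 9/10, 8/3)
Ac = (0, 0, -424/63)
Σ b_i: 19/48·1 + 100/159·1 + (-21/848)·1 = 1 ✓
b·c: 100/159·9/10 + (-21/848)·8/3 = 1/2 ✓
b·c²: 100/159·81/100 + (-21/848)·64/9 = 1/3 ✓
b·Ac: (-21/848)·(-424/63) = 1/6 ✓; 3 stages ⇒ order 3.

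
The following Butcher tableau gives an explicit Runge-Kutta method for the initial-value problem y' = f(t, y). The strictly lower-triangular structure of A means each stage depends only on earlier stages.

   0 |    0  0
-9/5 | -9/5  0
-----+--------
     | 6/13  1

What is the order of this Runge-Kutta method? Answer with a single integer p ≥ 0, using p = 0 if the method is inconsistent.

0

b = (6/13, 1)
c = (0, -9/5)
Σ b_i: 6/13·1 + 1·1 = 19/13 ≠ 1 ⇒ order 0.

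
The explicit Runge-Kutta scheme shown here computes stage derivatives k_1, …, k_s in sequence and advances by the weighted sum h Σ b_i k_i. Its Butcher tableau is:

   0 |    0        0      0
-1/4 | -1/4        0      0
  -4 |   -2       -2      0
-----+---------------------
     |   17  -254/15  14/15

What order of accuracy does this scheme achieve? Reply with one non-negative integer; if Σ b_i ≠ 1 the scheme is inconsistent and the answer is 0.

b = (17, -254/15, 14/15)
c = (0, -1/4, -4)
Ac = (0, 0, 1/2)
Σ b_i: 17·1 + (-254/15)·1 + 14/15·1 = 1 ✓
b·c: (-254/15)·(-1/4) + 14/15·(-4) = 1/2 ✓
b·c²: (-254/15)·1/16 + 14/15·16 = 111/8 ≠ 1/3 ⇒ order 2.
b·Ac: 14/15·1/2 = 7/15 ≠ 1/6

2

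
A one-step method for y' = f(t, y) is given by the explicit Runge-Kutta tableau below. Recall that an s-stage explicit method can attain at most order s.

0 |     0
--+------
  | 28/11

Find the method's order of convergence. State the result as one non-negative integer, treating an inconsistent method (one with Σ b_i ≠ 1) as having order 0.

b = (28/11)
c = (0)
Σ b_i: 28/11·1 = 28/11 ≠ 1 ⇒ order 0.

0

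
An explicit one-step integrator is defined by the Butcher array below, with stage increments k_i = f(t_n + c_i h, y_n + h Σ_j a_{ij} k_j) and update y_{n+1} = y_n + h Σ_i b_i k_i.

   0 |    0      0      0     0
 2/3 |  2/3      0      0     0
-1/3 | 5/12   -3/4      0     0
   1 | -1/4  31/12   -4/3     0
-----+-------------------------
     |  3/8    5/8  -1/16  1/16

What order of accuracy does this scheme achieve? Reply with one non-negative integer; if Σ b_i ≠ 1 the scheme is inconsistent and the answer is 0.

4

b = (3/8, 5/8, -1/16, 1/16)
c = (0, 2/3, -1/3, 1)
Ac = (0, 0, -1/2, 13/6)
Σ b_i: 3/8·1 + 5/8·1 + (-1/16)·1 + 1/16·1 = 1 ✓
b·c: 5/8·2/3 + (-1/16)·(-1/3) + 1/16·1 = 1/2 ✓
b·c²: 5/8·4/9 + (-1/16)·1/9 + 1/16·1 = 1/3 ✓
b·Ac: (-1/16)·(-1/2) + 1/16·13/6 = 1/6 ✓
b·c³: 5/8·8/27 + (-1/16)·(-1/27) + 1/16·1 = 1/4 ✓
b·(c∘Ac): (-1/16)·1/6 + 1/16·13/6 = 1/8 ✓
b·Ac²: (-1/16)·(-1/3) + 1/16·1 = 1/12 ✓
b·A²c: 1/16·2/3 = 1/24 ✓; 4 stages ⇒ order 4.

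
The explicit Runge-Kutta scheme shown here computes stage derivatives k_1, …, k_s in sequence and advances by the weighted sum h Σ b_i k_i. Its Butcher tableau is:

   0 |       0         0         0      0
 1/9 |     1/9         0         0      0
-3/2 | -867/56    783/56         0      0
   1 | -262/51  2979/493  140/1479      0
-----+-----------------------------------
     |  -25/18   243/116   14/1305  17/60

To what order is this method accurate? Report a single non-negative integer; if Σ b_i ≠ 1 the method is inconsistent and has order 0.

4

b = (-25/18, 243/116, 14/1305, 17/60)
c = (0, 1/9, -3/2, 1)
Ac = (0, 0, 87/56, 9/17)
Σ b_i: (-25/18)·1 + 243/116·1 + 14/1305·1 + 17/60·1 = 1 ✓
b·c: 243/116·1/9 + 14/1305·(-3/2) + 17/60·1 = 1/2 ✓
b·c²: 243/116·1/81 + 14/1305·9/4 + 17/60·1 = 1/3 ✓
b·Ac: 14/1305·87/56 + 17/60·9/17 = 1/6 ✓
b·c³: 243/116·1/729 + 14/1305·(-27/8) + 17/60·1 = 1/4 ✓
b·(c∘Ac): 14/1305·(-261/112) + 17/60·9/17 = 1/8 ✓
b·Ac²: 14/1305·29/168 + 17/60·44/153 = 1/12 ✓
b·A²c: 17/60·5/34 = 1/24 ✓; 4 stages ⇒ order 4.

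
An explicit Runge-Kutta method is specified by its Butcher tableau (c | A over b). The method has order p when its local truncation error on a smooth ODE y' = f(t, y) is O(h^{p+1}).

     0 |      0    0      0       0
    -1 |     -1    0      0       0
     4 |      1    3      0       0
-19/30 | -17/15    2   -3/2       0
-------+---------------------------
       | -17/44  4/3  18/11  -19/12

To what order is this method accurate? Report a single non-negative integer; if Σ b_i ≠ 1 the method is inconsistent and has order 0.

b = (-17/44, 4/3, 18/11, -19/12)
c = (0, -1, 4, -19/30)
Ac = (0, 0, -3, -8)
Σ b_i: (-17/44)·1 + 4/3·1 + 18/11·1 + (-19/12)·1 = 1 ✓
b·c: 4/3·(-1) + 18/11·4 + (-19/12)·(-19/30) = 24611/3960 ≠ 1/2 ⇒ order 1.

1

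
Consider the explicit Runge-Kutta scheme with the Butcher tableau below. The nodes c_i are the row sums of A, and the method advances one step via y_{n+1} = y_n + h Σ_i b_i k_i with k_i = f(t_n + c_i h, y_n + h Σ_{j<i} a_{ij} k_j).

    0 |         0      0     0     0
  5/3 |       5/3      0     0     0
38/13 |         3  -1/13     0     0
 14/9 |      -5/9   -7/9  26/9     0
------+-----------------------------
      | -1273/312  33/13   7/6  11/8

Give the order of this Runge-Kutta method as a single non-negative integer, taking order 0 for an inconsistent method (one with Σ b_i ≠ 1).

b = (-1273/312, 33/13, 7/6, 11/8)
c = (0, 5/3, 38/13, 14/9)
Ac = (0, 0, -5/39, 193/27)
Σ b_i: (-1273/312)·1 + 33/13·1 + 7/6·1 + 11/8·1 = 1 ✓
b·c: 33/13·5/3 + 7/6·38/13 + 11/8·14/9 = 4577/468 ≠ 1/2 ⇒ order 1.

1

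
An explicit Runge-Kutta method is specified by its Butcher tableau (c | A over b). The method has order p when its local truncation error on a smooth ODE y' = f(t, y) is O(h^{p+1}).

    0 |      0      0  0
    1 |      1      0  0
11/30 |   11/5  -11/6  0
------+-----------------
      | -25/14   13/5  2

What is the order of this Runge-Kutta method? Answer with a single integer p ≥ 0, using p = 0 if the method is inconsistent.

0

b = (-25/14, 13/5, 2)
c = (0, 1, 11/30)
Ac = (0, 0, -11/6)
Σ b_i: (-25/14)·1 + 13/5·1 + 2·1 = 197/70 ≠ 1 ⇒ order 0.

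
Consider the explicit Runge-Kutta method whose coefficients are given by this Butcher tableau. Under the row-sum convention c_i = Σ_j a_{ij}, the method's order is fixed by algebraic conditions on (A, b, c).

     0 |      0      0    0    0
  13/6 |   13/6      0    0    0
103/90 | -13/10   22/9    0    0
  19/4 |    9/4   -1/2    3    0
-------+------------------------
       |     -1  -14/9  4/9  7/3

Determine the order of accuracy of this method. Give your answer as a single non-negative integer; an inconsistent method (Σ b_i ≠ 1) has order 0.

0

b = (-1, -14/9, 4/9, 7/3)
c = (0, 13/6, 103/90, 19/4)
Ac = (0, 0, 143/27, 47/20)
Σ b_i: (-1)·1 + (-14/9)·1 + 4/9·1 + 7/3·1 = 2/9 ≠ 1 ⇒ order 0.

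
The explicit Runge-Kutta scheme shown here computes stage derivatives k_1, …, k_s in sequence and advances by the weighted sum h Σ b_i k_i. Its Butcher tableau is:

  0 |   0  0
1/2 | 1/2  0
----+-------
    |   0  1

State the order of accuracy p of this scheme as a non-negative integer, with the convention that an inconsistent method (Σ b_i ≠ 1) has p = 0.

b = (0, 1)
c = (0, 1/2)
Σ b_i: 1·1 = 1 ✓
b·c: 1·1/2 = 1/2 ✓; 2 stages ⇒ order 2.

2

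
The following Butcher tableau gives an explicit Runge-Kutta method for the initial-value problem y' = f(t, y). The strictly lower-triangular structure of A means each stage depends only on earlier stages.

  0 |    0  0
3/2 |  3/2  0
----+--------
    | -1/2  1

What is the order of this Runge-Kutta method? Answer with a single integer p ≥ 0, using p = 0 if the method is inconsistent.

0

b = (-1/2, 1)
c = (0, 3/2)
Σ b_i: (-1/2)·1 + 1·1 = 1/2 ≠ 1 ⇒ order 0.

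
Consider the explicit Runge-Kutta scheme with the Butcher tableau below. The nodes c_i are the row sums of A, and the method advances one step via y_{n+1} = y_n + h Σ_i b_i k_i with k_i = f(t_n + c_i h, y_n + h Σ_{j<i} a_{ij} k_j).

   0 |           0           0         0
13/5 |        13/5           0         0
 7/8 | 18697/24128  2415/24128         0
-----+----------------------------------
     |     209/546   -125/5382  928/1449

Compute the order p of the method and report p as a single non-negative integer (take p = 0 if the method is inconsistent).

3

b = (209/546, -125/5382, 928/1449)
c = (0, 13/5, 7/8)
Ac = (0, 0, 483/1856)
Σ b_i: 209/546·1 + (-125/5382)·1 + 928/1449·1 = 1 ✓
b·c: (-125/5382)·13/5 + 928/1449·7/8 = 1/2 ✓
b·c²: (-125/5382)·169/25 + 928/1449·49/64 = 1/3 ✓
b·Ac: 928/1449·483/1856 = 1/6 ✓; 3 stages ⇒ order 3.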